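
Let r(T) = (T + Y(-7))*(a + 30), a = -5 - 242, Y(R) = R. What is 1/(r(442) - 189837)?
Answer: -1/284232 ≈ -3.5183e-6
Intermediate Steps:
a = -247
r(T) = 1519 - 217*T (r(T) = (T - 7)*(-247 + 30) = (-7 + T)*(-217) = 1519 - 217*T)
1/(r(442) - 189837) = 1/((1519 - 217*442) - 189837) = 1/((1519 - 95914) - 189837) = 1/(-94395 - 189837) = 1/(-284232) = -1/284232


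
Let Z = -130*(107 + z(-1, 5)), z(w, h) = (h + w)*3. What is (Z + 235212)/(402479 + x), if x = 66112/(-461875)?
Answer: 101493336250/185894922013 ≈ 0.54597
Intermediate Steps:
z(w, h) = 3*h + 3*w
Z = -15470 (Z = -130*(107 + (3*5 + 3*(-1))) = -130*(107 + (15 - 3)) = -130*(107 + 12) = -130*119 = -15470)
x = -66112/461875 (x = 66112*(-1/461875) = -66112/461875 ≈ -0.14314)
(Z + 235212)/(402479 + x) = (-15470 + 235212)/(402479 - 66112/461875) = 219742/(185894922013/461875) = 219742*(461875/185894922013) = 101493336250/185894922013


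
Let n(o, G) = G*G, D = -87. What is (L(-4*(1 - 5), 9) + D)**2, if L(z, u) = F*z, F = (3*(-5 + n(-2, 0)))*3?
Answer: 651249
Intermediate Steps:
n(o, G) = G**2
F = -45 (F = (3*(-5 + 0**2))*3 = (3*(-5 + 0))*3 = (3*(-5))*3 = -15*3 = -45)
L(z, u) = -45*z
(L(-4*(1 - 5), 9) + D)**2 = (-(-180)*(1 - 5) - 87)**2 = (-(-180)*(-4) - 87)**2 = (-45*16 - 87)**2 = (-720 - 87)**2 = (-807)**2 = 651249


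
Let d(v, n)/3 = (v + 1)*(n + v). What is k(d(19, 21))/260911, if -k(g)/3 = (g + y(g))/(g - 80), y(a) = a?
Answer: -180/7566419 ≈ -2.3789e-5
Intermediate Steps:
d(v, n) = 3*(1 + v)*(n + v) (d(v, n) = 3*((v + 1)*(n + v)) = 3*((1 + v)*(n + v)) = 3*(1 + v)*(n + v))
k(g) = -6*g/(-80 + g) (k(g) = -3*(g + g)/(g - 80) = -3*2*g/(-80 + g) = -6*g/(-80 + g))
k(d(19, 21))/260911 = -6*(3*21 + 3*19 + 3*19**2 + 3*21*19)/(-80 + (3*21 + 3*19 + 3*19**2 + 3*21*19))/260911 = -6*(63 + 57 + 3*361 + 1197)/(-80 + (63 + 57 + 3*361 + 1197))*(1/260911) = -6*(63 + 57 + 1083 + 1197)/(-80 + (63 + 57 + 1083 + 1197))*(1/260911) = -6*2400/(-80 + 2400)*(1/260911) = -6*2400/2320*(1/260911) = -6*2400*1/2320*(1/260911) = -180/29*1/260911 = -180/7566419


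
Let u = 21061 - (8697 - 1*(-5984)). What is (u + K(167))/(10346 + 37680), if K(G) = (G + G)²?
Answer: 58968/24013 ≈ 2.4557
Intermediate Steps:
K(G) = 4*G² (K(G) = (2*G)² = 4*G²)
u = 6380 (u = 21061 - (8697 + 5984) = 21061 - 1*14681 = 21061 - 14681 = 6380)
(u + K(167))/(10346 + 37680) = (6380 + 4*167²)/(10346 + 37680) = (6380 + 4*27889)/48026 = (6380 + 111556)*(1/48026) = 117936*(1/48026) = 58968/24013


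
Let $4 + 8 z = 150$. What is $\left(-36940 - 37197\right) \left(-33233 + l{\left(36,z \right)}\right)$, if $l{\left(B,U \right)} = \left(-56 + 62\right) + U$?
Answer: $\frac{9847988395}{4} \approx 2.462 \cdot 10^{9}$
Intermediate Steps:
$z = \frac{73}{4}$ ($z = - \frac{1}{2} + \frac{1}{8} \cdot 150 = - \frac{1}{2} + \frac{75}{4} = \frac{73}{4} \approx 18.25$)
$l{\left(B,U \right)} = 6 + U$
$\left(-36940 - 37197\right) \left(-33233 + l{\left(36,z \right)}\right) = \left(-36940 - 37197\right) \left(-33233 + \left(6 + \frac{73}{4}\right)\right) = - 74137 \left(-33233 + \frac{97}{4}\right) = \left(-74137\right) \left(- \frac{132835}{4}\right) = \frac{9847988395}{4}$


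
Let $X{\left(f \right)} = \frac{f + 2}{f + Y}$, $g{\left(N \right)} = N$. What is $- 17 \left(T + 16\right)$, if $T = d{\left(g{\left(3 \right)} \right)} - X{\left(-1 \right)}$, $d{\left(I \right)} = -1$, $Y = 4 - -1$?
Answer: $- \frac{1003}{4} \approx -250.75$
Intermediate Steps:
$Y = 5$ ($Y = 4 + 1 = 5$)
$X{\left(f \right)} = \frac{2 + f}{5 + f}$ ($X{\left(f \right)} = \frac{f + 2}{f + 5} = \frac{2 + f}{5 + f}$)
$T = - \frac{5}{4}$ ($T = -1 - \frac{2 - 1}{5 - 1} = -1 - \frac{1}{4} \cdot 1 = -1 - \frac{1}{4} = - \frac{5}{4} \approx -1.25$)
$- 17 \left(T + 16\right) = - 17 \left(- \frac{5}{4} + 16\right) = \left(-17\right) \frac{59}{4} = - \frac{1003}{4}$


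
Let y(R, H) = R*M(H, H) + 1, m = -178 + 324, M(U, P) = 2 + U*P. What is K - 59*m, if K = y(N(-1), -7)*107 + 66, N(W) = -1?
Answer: -13898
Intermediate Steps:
M(U, P) = 2 + P*U
m = 146
y(R, H) = 1 + R*(2 + H**2) (y(R, H) = R*(2 + H*H) + 1 = R*(2 + H**2) + 1 = 1 + R*(2 + H**2))
K = -5284 (K = (1 - (2 + (-7)**2))*107 + 66 = (1 - (2 + 49))*107 + 66 = (1 - 1*51)*107 + 66 = (1 - 51)*107 + 66 = -50*107 + 66 = -5350 + 66 = -5284)
K - 59*m = -5284 - 59*146 = -5284 - 8614 = -13898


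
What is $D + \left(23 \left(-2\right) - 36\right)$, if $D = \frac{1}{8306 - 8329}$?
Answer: $- \frac{1887}{23} \approx -82.043$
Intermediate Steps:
$D = - \frac{1}{23}$ ($D = \frac{1}{-23} = - \frac{1}{23} \approx -0.043478$)
$D + \left(23 \left(-2\right) - 36\right) = - \frac{1}{23} + \left(23 \left(-2\right) - 36\right) = - \frac{1}{23} - 82 = - \frac{1887}{23}$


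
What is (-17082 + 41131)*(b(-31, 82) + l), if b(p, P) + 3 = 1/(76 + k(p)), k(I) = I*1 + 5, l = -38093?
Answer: -45808511151/50 ≈ -9.1617e+8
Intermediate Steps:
k(I) = 5 + I (k(I) = I + 5 = 5 + I)
b(p, P) = -3 + 1/(81 + p) (b(p, P) = -3 + 1/(76 + (5 + p)) = -3 + 1/(81 + p))
(-17082 + 41131)*(b(-31, 82) + l) = (-17082 + 41131)*((-242 - 3*(-31))/(81 - 31) - 38093) = 24049*((-242 + 93)/50 - 38093) = 24049*((1/50)*(-149) - 38093) = 24049*(-149/50 - 38093) = 24049*(-1904799/50) = -45808511151/50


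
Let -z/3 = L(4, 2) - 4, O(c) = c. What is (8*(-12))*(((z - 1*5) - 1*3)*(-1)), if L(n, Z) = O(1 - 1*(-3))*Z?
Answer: -1920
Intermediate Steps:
L(n, Z) = 4*Z (L(n, Z) = (1 - 1*(-3))*Z = (1 + 3)*Z = 4*Z)
z = -12 (z = -3*(4*2 - 4) = -3*(8 - 4) = -3*4 = -12)
(8*(-12))*(((z - 1*5) - 1*3)*(-1)) = (8*(-12))*(((-12 - 1*5) - 1*3)*(-1)) = -96*((-12 - 5) - 3)*(-1) = -96*(-17 - 3)*(-1) = -(-1920)*(-1) = -96*20 = -1920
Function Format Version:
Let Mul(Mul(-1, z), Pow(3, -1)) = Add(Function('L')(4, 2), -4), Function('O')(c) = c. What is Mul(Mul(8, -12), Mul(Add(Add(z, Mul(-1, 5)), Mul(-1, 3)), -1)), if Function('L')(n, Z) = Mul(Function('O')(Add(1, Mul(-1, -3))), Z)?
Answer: -1920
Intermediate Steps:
Function('L')(n, Z) = Mul(4, Z) (Function('L')(n, Z) = Mul(Add(1, Mul(-1, -3)), Z) = Mul(Add(1, 3), Z) = Mul(4, Z))
z = -12 (z = Mul(-3, Add(Mul(4, 2), -4)) = Mul(-3, Add(8, -4)) = Mul(-3, 4) = -12)
Mul(Mul(8, -12), Mul(Add(Add(z, Mul(-1, 5)), Mul(-1, 3)), -1)) = Mul(Mul(8, -12), Mul(Add(Add(-12, Mul(-1, 5)), Mul(-1, 3)), -1)) = Mul(-96, Mul(Add(Add(-12, -5), -3), -1)) = Mul(-96, Mul(Add(-17, -3), -1)) = Mul(-96, Mul(-20, -1)) = Mul(-96, 20) = -1920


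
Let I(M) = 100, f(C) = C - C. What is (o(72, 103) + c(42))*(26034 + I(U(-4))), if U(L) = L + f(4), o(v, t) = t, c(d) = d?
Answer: 3789430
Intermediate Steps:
f(C) = 0
U(L) = L (U(L) = L + 0 = L)
(o(72, 103) + c(42))*(26034 + I(U(-4))) = (103 + 42)*(26034 + 100) = 145*26134 = 3789430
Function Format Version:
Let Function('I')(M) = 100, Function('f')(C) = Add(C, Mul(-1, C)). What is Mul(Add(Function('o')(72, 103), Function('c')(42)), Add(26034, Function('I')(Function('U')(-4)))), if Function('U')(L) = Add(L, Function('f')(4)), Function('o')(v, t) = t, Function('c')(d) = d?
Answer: 3789430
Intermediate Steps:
Function('f')(C) = 0
Function('U')(L) = L (Function('U')(L) = Add(L, 0) = L)
Mul(Add(Function('o')(72, 103), Function('c')(42)), Add(26034, Function('I')(Function('U')(-4)))) = Mul(Add(103, 42), Add(26034, 100)) = Mul(145, 26134) = 3789430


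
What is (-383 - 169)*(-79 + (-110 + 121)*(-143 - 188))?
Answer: 2053440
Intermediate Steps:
(-383 - 169)*(-79 + (-110 + 121)*(-143 - 188)) = -552*(-79 + 11*(-331)) = -552*(-79 - 3641) = -552*(-3720) = 2053440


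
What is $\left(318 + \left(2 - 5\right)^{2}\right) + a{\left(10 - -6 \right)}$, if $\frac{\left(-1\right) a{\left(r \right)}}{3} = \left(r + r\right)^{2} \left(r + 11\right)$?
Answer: $-82617$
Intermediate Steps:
$a{\left(r \right)} = - 12 r^{2} \left(11 + r\right)$ ($a{\left(r \right)} = - 3 \left(r + r\right)^{2} \left(r + 11\right) = - 3 \left(2 r\right)^{2} \left(11 + r\right) = - 3 \cdot 4 r^{2} \left(11 + r\right) = - 12 r^{2} \left(11 + r\right)$)
$\left(318 + \left(2 - 5\right)^{2}\right) + a{\left(10 - -6 \right)} = \left(318 + \left(2 - 5\right)^{2}\right) + 12 \left(10 - -6\right)^{2} \left(-11 - \left(10 - -6\right)\right) = \left(318 + \left(-3\right)^{2}\right) + 12 \left(10 + 6\right)^{2} \left(-11 - \left(10 + 6\right)\right) = \left(318 + 9\right) + 12 \cdot 16^{2} \left(-11 - 16\right) = 327 + 12 \cdot 256 \left(-11 - 16\right) = 327 + 12 \cdot 256 \left(-27\right) = 327 - 82944 = -82617$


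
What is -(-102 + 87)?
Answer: 15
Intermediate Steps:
-(-102 + 87) = -1*(-15) = 15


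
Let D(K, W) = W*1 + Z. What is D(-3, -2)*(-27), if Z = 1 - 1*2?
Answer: 81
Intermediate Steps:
Z = -1 (Z = 1 - 2 = -1)
D(K, W) = -1 + W (D(K, W) = W*1 - 1 = W - 1 = -1 + W)
D(-3, -2)*(-27) = (-1 - 2)*(-27) = -3*(-27) = 81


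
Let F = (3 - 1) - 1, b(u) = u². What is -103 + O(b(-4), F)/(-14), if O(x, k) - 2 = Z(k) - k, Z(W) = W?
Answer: -722/7 ≈ -103.14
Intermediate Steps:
F = 1 (F = 2 - 1 = 1)
O(x, k) = 2 (O(x, k) = 2 + (k - k) = 2 + 0 = 2)
-103 + O(b(-4), F)/(-14) = -103 + 2/(-14) = -103 - 1/14*2 = -103 - ⅐ = -722/7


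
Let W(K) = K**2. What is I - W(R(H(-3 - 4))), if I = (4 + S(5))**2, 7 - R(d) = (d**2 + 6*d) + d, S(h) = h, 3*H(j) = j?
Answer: -19360/81 ≈ -239.01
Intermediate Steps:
H(j) = j/3
R(d) = 7 - d**2 - 7*d (R(d) = 7 - ((d**2 + 6*d) + d) = 7 - (d**2 + 7*d) = 7 + (-d**2 - 7*d) = 7 - d**2 - 7*d)
I = 81 (I = (4 + 5)**2 = 9**2 = 81)
I - W(R(H(-3 - 4))) = 81 - (7 - ((-3 - 4)/3)**2 - 7*(-3 - 4)/3)**2 = 81 - (7 - ((1/3)*(-7))**2 - 7*(-7)/3)**2 = 81 - (7 - (-7/3)**2 - 7*(-7/3))**2 = 81 - (7 - 1*49/9 + 49/3)**2 = 81 - (7 - 49/9 + 49/3)**2 = 81 - (161/9)**2 = 81 - 1*25921/81 = 81 - 25921/81 = -19360/81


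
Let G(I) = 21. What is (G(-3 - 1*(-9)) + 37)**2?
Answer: 3364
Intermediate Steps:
(G(-3 - 1*(-9)) + 37)**2 = (21 + 37)**2 = 58**2 = 3364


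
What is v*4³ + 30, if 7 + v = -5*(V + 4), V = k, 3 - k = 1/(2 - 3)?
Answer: -2978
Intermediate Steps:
k = 4 (k = 3 - 1/(2 - 3) = 3 - 1/(-1) = 3 - 1*(-1) = 3 + 1 = 4)
V = 4
v = -47 (v = -7 - 5*(4 + 4) = -7 - 5*8 = -7 - 40 = -47)
v*4³ + 30 = -47*4³ + 30 = -47*64 + 30 = -3008 + 30 = -2978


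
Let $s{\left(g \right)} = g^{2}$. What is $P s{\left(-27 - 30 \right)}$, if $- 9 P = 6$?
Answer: $-2166$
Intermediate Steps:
$P = - \frac{2}{3}$ ($P = \left(- \frac{1}{9}\right) 6 = - \frac{2}{3} \approx -0.66667$)
$P s{\left(-27 - 30 \right)} = - \frac{2 \left(-27 - 30\right)^{2}}{3} = - \frac{2 \left(-57\right)^{2}}{3} = \left(- \frac{2}{3}\right) 3249 = -2166$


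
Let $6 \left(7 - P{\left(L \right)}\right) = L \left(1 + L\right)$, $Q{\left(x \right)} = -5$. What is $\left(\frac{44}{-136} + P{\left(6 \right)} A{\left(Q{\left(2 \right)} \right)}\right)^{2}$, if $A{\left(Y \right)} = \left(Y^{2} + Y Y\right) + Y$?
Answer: $\frac{121}{1156} \approx 0.10467$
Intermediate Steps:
$A{\left(Y \right)} = Y + 2 Y^{2}$ ($A{\left(Y \right)} = \left(Y^{2} + Y^{2}\right) + Y = 2 Y^{2} + Y = Y + 2 Y^{2}$)
$P{\left(L \right)} = 7 - \frac{L \left(1 + L\right)}{6}$
$\left(\frac{44}{-136} + P{\left(6 \right)} A{\left(Q{\left(2 \right)} \right)}\right)^{2} = \left(\frac{44}{-136} + \left(7 - 1 - \frac{6^{2}}{6}\right) \left(- 5 \left(1 + 2 \left(-5\right)\right)\right)\right)^{2} = \left(44 \left(- \frac{1}{136}\right) + \left(7 - 1 - 6\right) \left(- 5 \left(1 - 10\right)\right)\right)^{2} = \left(- \frac{11}{34} + \left(7 - 1 - 6\right) \left(\left(-5\right) \left(-9\right)\right)\right)^{2} = \left(- \frac{11}{34} + 0 \cdot 45\right)^{2} = \left(- \frac{11}{34} + 0\right)^{2} = \left(- \frac{11}{34}\right)^{2} = \frac{121}{1156}$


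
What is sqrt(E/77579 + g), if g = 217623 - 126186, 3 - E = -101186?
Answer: 2*sqrt(137580387028687)/77579 ≈ 302.39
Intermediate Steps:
E = 101189 (E = 3 - 1*(-101186) = 3 + 101186 = 101189)
g = 91437
sqrt(E/77579 + g) = sqrt(101189/77579 + 91437) = sqrt(7093692212/77579) = 2*sqrt(137580387028687)/77579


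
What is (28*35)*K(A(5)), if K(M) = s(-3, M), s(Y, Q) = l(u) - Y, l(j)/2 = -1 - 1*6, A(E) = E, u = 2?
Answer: -10780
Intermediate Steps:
l(j) = -14 (l(j) = 2*(-1 - 1*6) = 2*(-1 - 6) = 2*(-7) = -14)
s(Y, Q) = -14 - Y
K(M) = -11 (K(M) = -14 - 1*(-3) = -14 + 3 = -11)
(28*35)*K(A(5)) = (28*35)*(-11) = 980*(-11) = -10780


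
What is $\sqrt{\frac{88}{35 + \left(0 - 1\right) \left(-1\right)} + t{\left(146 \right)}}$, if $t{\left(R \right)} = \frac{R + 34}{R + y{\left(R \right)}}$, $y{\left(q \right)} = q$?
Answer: $\frac{\sqrt{146803}}{219} \approx 1.7495$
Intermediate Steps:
$t{\left(R \right)} = \frac{34 + R}{2 R}$ ($t{\left(R \right)} = \frac{R + 34}{R + R} = \frac{34 + R}{2 R}$)
$\sqrt{\frac{88}{35 + \left(0 - 1\right) \left(-1\right)} + t{\left(146 \right)}} = \sqrt{\frac{88}{35 + \left(0 - 1\right) \left(-1\right)} + \frac{34 + 146}{2 \cdot 146}} = \sqrt{\frac{88}{35 - -1} + \frac{1}{2} \cdot \frac{1}{146} \cdot 180} = \sqrt{\frac{88}{35 + 1} + \frac{45}{73}} = \sqrt{\frac{88}{36} + \frac{45}{73}} = \sqrt{88 \cdot \frac{1}{36} + \frac{45}{73}} = \sqrt{\frac{22}{9} + \frac{45}{73}} = \sqrt{\frac{2011}{657}} = \frac{\sqrt{146803}}{219}$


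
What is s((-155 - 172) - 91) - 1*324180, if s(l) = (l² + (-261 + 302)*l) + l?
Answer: -167012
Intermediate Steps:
s(l) = l² + 42*l (s(l) = (l² + 41*l) + l = l² + 42*l)
s((-155 - 172) - 91) - 1*324180 = ((-155 - 172) - 91)*(42 + ((-155 - 172) - 91)) - 1*324180 = (-327 - 91)*(42 + (-327 - 91)) - 324180 = -418*(42 - 418) - 324180 = -418*(-376) - 324180 = 157168 - 324180 = -167012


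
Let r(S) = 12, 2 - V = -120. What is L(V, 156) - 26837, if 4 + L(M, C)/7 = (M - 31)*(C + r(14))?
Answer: 80151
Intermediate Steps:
V = 122 (V = 2 - 1*(-120) = 2 + 120 = 122)
L(M, C) = -28 + 7*(-31 + M)*(12 + C) (L(M, C) = -28 + 7*((M - 31)*(C + 12)) = -28 + 7*((-31 + M)*(12 + C)) = -28 + 7*(-31 + M)*(12 + C))
L(V, 156) - 26837 = (-2632 - 217*156 + 84*122 + 7*156*122) - 26837 = (-2632 - 33852 + 10248 + 133224) - 26837 = 106988 - 26837 = 80151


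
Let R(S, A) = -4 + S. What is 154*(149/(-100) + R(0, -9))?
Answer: -42273/50 ≈ -845.46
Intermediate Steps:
154*(149/(-100) + R(0, -9)) = 154*(149/(-100) + (-4 + 0)) = 154*(149*(-1/100) - 4) = 154*(-149/100 - 4) = 154*(-549/100) = -42273/50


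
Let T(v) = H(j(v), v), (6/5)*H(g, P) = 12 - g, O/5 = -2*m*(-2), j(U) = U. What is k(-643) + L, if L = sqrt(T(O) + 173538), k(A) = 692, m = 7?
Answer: 692 + sqrt(1560882)/3 ≈ 1108.5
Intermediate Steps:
O = 140 (O = 5*(-2*7*(-2)) = 5*(-14*(-2)) = 5*28 = 140)
H(g, P) = 10 - 5*g/6 (H(g, P) = 5*(12 - g)/6 = 10 - 5*g/6)
T(v) = 10 - 5*v/6
L = sqrt(1560882)/3 (L = sqrt((10 - 5/6*140) + 173538) = sqrt((10 - 350/3) + 173538) = sqrt(-320/3 + 173538) = sqrt(520294/3) = sqrt(1560882)/3 ≈ 416.45)
k(-643) + L = 692 + sqrt(1560882)/3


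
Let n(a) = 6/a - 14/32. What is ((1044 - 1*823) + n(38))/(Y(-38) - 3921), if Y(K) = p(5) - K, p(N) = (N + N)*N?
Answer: -67099/1165232 ≈ -0.057584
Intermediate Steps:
n(a) = -7/16 + 6/a (n(a) = 6/a - 14*1/32 = 6/a - 7/16 = -7/16 + 6/a)
p(N) = 2*N² (p(N) = (2*N)*N = 2*N²)
Y(K) = 50 - K (Y(K) = 2*5² - K = 2*25 - K = 50 - K)
((1044 - 1*823) + n(38))/(Y(-38) - 3921) = ((1044 - 1*823) + (-7/16 + 6/38))/((50 - 1*(-38)) - 3921) = ((1044 - 823) + (-7/16 + 6*(1/38)))/((50 + 38) - 3921) = (221 + (-7/16 + 3/19))/(88 - 3921) = (221 - 85/304)/(-3833) = (67099/304)*(-1/3833) = -67099/1165232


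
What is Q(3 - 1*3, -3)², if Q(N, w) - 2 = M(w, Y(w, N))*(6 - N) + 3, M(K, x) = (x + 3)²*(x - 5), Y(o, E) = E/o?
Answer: 70225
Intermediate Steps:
M(K, x) = (3 + x)²*(-5 + x)
Q(N, w) = 5 + (3 + N/w)²*(-5 + N/w)*(6 - N) (Q(N, w) = 2 + (((3 + N/w)²*(-5 + N/w))*(6 - N) + 3) = 2 + ((3 + N/w)²*(-5 + N/w)*(6 - N) + 3) = 2 + (3 + (3 + N/w)²*(-5 + N/w)*(6 - N)) = 5 + (3 + N/w)²*(-5 + N/w)*(6 - N))
Q(3 - 1*3, -3)² = ((5*(-3)³ + 6*((3 - 1*3) + 3*(-3))²*((3 - 1*3) - 5*(-3)) - (3 - 1*3)*((3 - 1*3) + 3*(-3))²*((3 - 1*3) - 5*(-3)))/(-3)³)² = (-(5*(-27) + 6*((3 - 3) - 9)²*((3 - 3) + 15) - (3 - 3)*((3 - 3) - 9)²*((3 - 3) + 15))/27)² = (-(-135 + 6*(0 - 9)²*(0 + 15) - 1*0*(0 - 9)²*(0 + 15))/27)² = (-(-135 + 6*(-9)²*15 - 1*0*(-9)²*15)/27)² = (-(-135 + 6*81*15 - 1*0*81*15)/27)² = (-(-135 + 7290 + 0)/27)² = (-1/27*7155)² = (-265)² = 70225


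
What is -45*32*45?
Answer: -64800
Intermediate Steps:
-45*32*45 = -1440*45 = -64800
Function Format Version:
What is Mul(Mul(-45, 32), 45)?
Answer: -64800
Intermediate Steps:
Mul(Mul(-45, 32), 45) = Mul(-1440, 45) = -64800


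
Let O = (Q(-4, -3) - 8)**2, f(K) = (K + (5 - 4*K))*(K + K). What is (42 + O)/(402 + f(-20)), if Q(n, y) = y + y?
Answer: -17/157 ≈ -0.10828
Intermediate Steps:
Q(n, y) = 2*y
f(K) = 2*K*(5 - 3*K) (f(K) = (5 - 3*K)*(2*K) = 2*K*(5 - 3*K))
O = 196 (O = (2*(-3) - 8)**2 = (-6 - 8)**2 = (-14)**2 = 196)
(42 + O)/(402 + f(-20)) = (42 + 196)/(402 + 2*(-20)*(5 - 3*(-20))) = 238/(402 + 2*(-20)*(5 + 60)) = 238/(402 + 2*(-20)*65) = 238/(402 - 2600) = 238/(-2198) = 238*(-1/2198) = -17/157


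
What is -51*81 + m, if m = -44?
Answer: -4175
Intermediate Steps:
-51*81 + m = -51*81 - 44 = -4131 - 44 = -4175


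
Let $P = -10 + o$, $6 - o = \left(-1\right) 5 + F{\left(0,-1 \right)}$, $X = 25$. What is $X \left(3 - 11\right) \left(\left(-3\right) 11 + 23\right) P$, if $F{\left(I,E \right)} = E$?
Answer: $4000$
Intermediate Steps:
$o = 12$ ($o = 6 - \left(\left(-1\right) 5 - 1\right) = 6 - \left(-5 - 1\right) = 6 - -6 = 6 + 6 = 12$)
$P = 2$ ($P = -10 + 12 = 2$)
$X \left(3 - 11\right) \left(\left(-3\right) 11 + 23\right) P = 25 \left(3 - 11\right) \left(\left(-3\right) 11 + 23\right) 2 = 25 \left(- 8 \left(-33 + 23\right)\right) 2 = 25 \left(\left(-8\right) \left(-10\right)\right) 2 = 25 \cdot 80 \cdot 2 = 2000 \cdot 2 = 4000$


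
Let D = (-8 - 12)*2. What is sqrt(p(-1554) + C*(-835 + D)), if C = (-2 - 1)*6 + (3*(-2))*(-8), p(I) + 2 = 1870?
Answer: I*sqrt(24382) ≈ 156.15*I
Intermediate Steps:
p(I) = 1868 (p(I) = -2 + 1870 = 1868)
C = 30 (C = -3*6 - 6*(-8) = -18 + 48 = 30)
D = -40 (D = -20*2 = -40)
sqrt(p(-1554) + C*(-835 + D)) = sqrt(1868 + 30*(-835 - 40)) = sqrt(1868 + 30*(-875)) = sqrt(1868 - 26250) = sqrt(-24382) = I*sqrt(24382)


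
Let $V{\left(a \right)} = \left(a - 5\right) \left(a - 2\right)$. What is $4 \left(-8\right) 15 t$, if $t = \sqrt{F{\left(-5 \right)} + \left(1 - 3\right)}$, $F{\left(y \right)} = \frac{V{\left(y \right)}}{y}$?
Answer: $- 1920 i \approx - 1920.0 i$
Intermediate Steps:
$V{\left(a \right)} = \left(-5 + a\right) \left(-2 + a\right)$
$F{\left(y \right)} = \frac{10 + y^{2} - 7 y}{y}$
$t = 4 i$ ($t = \sqrt{\left(-7 - 5 + \frac{10}{-5}\right) + \left(1 - 3\right)} = \sqrt{\left(-7 - 5 + 10 \left(- \frac{1}{5}\right)\right) + \left(1 - 3\right)} = \sqrt{\left(-7 - 5 - 2\right) - 2} = \sqrt{-14 - 2} = \sqrt{-16} = 4 i \approx 4.0 i$)
$4 \left(-8\right) 15 t = 4 \left(-8\right) 15 \cdot 4 i = \left(-32\right) 15 \cdot 4 i = - 480 \cdot 4 i = - 1920 i$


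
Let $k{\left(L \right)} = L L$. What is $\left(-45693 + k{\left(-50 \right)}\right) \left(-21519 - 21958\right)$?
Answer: $1877902061$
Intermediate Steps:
$k{\left(L \right)} = L^{2}$
$\left(-45693 + k{\left(-50 \right)}\right) \left(-21519 - 21958\right) = \left(-45693 + \left(-50\right)^{2}\right) \left(-21519 - 21958\right) = \left(-45693 + 2500\right) \left(-43477\right) = \left(-43193\right) \left(-43477\right) = 1877902061$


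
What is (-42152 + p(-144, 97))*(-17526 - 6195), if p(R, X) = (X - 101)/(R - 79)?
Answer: 222974838132/223 ≈ 9.9989e+8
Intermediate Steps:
p(R, X) = (-101 + X)/(-79 + R)
(-42152 + p(-144, 97))*(-17526 - 6195) = (-42152 + (-101 + 97)/(-79 - 144))*(-17526 - 6195) = (-42152 - 4/(-223))*(-23721) = (-42152 - 1/223*(-4))*(-23721) = (-42152 + 4/223)*(-23721) = -9399892/223*(-23721) = 222974838132/223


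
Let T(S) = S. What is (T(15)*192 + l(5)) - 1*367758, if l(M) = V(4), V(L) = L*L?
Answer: -364862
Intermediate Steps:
V(L) = L²
l(M) = 16 (l(M) = 4² = 16)
(T(15)*192 + l(5)) - 1*367758 = (15*192 + 16) - 1*367758 = (2880 + 16) - 367758 = 2896 - 367758 = -364862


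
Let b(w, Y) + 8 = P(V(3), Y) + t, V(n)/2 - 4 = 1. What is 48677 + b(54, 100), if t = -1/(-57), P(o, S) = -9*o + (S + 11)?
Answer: 2775331/57 ≈ 48690.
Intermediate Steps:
V(n) = 10 (V(n) = 8 + 2*1 = 8 + 2 = 10)
P(o, S) = 11 + S - 9*o (P(o, S) = -9*o + (11 + S) = 11 + S - 9*o)
t = 1/57 (t = -1*(-1/57) = 1/57 ≈ 0.017544)
b(w, Y) = -4958/57 + Y (b(w, Y) = -8 + ((11 + Y - 9*10) + 1/57) = -8 + ((11 + Y - 90) + 1/57) = -8 + ((-79 + Y) + 1/57) = -8 + (-4502/57 + Y) = -4958/57 + Y)
48677 + b(54, 100) = 48677 + (-4958/57 + 100) = 48677 + 742/57 = 2775331/57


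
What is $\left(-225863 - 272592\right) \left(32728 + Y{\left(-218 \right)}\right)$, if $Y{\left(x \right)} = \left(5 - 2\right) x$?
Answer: $-15987445670$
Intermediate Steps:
$Y{\left(x \right)} = 3 x$ ($Y{\left(x \right)} = \left(5 - 2\right) x = 3 x$)
$\left(-225863 - 272592\right) \left(32728 + Y{\left(-218 \right)}\right) = \left(-225863 - 272592\right) \left(32728 + 3 \left(-218\right)\right) = - 498455 \left(32728 - 654\right) = \left(-498455\right) 32074 = -15987445670$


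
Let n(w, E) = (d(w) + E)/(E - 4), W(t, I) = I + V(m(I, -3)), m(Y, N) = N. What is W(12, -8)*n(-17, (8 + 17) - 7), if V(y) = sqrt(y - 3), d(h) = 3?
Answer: -12 + 3*I*sqrt(6)/2 ≈ -12.0 + 3.6742*I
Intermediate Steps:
V(y) = sqrt(-3 + y)
W(t, I) = I + I*sqrt(6) (W(t, I) = I + sqrt(-3 - 3) = I + sqrt(-6) = I + I*sqrt(6))
n(w, E) = (3 + E)/(-4 + E) (n(w, E) = (3 + E)/(E - 4) = (3 + E)/(-4 + E))
W(12, -8)*n(-17, (8 + 17) - 7) = (-8 + I*sqrt(6))*((3 + ((8 + 17) - 7))/(-4 + ((8 + 17) - 7))) = (-8 + I*sqrt(6))*((3 + (25 - 7))/(-4 + (25 - 7))) = (-8 + I*sqrt(6))*((3 + 18)/(-4 + 18)) = (-8 + I*sqrt(6))*(21/14) = (-8 + I*sqrt(6))*((1/14)*21) = (-8 + I*sqrt(6))*(3/2) = -12 + 3*I*sqrt(6)/2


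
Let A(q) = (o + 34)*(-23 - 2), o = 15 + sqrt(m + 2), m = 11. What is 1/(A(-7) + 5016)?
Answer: 3791/14363556 + 25*sqrt(13)/14363556 ≈ 0.00027021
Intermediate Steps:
o = 15 + sqrt(13) (o = 15 + sqrt(11 + 2) = 15 + sqrt(13) ≈ 18.606)
A(q) = -1225 - 25*sqrt(13) (A(q) = ((15 + sqrt(13)) + 34)*(-23 - 2) = (49 + sqrt(13))*(-25) = -1225 - 25*sqrt(13))
1/(A(-7) + 5016) = 1/((-1225 - 25*sqrt(13)) + 5016) = 1/(3791 - 25*sqrt(13))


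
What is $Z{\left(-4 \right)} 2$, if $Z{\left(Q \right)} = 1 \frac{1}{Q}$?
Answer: $- \frac{1}{2} \approx -0.5$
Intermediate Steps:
$Z{\left(Q \right)} = \frac{1}{Q}$
$Z{\left(-4 \right)} 2 = \frac{1}{-4} \cdot 2 = \left(- \frac{1}{4}\right) 2 = - \frac{1}{2}$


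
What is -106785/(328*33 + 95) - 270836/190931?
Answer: -23345825119/2084775589 ≈ -11.198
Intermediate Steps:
-106785/(328*33 + 95) - 270836/190931 = -106785/(10824 + 95) - 270836*1/190931 = -106785/10919 - 270836/190931 = -23345825119/2084775589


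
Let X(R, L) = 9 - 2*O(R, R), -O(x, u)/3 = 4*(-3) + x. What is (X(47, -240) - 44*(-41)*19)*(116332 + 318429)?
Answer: 14997080695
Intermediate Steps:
O(x, u) = 36 - 3*x (O(x, u) = -3*(4*(-3) + x) = -3*(-12 + x) = 36 - 3*x)
X(R, L) = -63 + 6*R (X(R, L) = 9 - 2*(36 - 3*R) = 9 + (-72 + 6*R) = -63 + 6*R)
(X(47, -240) - 44*(-41)*19)*(116332 + 318429) = ((-63 + 6*47) - 44*(-41)*19)*(116332 + 318429) = ((-63 + 282) + 1804*19)*434761 = (219 + 34276)*434761 = 34495*434761 = 14997080695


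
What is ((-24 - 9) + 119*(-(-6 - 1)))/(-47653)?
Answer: -800/47653 ≈ -0.016788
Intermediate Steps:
((-24 - 9) + 119*(-(-6 - 1)))/(-47653) = (-33 + 119*(-1*(-7)))*(-1/47653) = (-33 + 119*7)*(-1/47653) = (-33 + 833)*(-1/47653) = 800*(-1/47653) = -800/47653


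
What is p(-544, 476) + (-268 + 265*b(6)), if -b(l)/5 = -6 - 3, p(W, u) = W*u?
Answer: -247287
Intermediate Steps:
b(l) = 45 (b(l) = -5*(-6 - 3) = -5*(-9) = 45)
p(-544, 476) + (-268 + 265*b(6)) = -544*476 + (-268 + 265*45) = -258944 + (-268 + 11925) = -258944 + 11657 = -247287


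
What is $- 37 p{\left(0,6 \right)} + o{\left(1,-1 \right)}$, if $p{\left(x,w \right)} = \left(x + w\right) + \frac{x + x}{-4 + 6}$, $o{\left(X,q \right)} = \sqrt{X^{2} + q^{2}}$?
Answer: $-222 + \sqrt{2} \approx -220.59$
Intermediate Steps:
$p{\left(x,w \right)} = w + 2 x$ ($p{\left(x,w \right)} = \left(w + x\right) + \frac{2 x}{2} = \left(w + x\right) + 2 x \frac{1}{2} = \left(w + x\right) + x = w + 2 x$)
$- 37 p{\left(0,6 \right)} + o{\left(1,-1 \right)} = - 37 \left(6 + 2 \cdot 0\right) + \sqrt{1^{2} + \left(-1\right)^{2}} = - 37 \left(6 + 0\right) + \sqrt{1 + 1} = \left(-37\right) 6 + \sqrt{2} = -222 + \sqrt{2}$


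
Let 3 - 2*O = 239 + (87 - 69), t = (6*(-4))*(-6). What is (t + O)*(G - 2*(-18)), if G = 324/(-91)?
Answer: 50184/91 ≈ 551.47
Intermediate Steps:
t = 144 (t = -24*(-6) = 144)
G = -324/91 (G = 324*(-1/91) = -324/91 ≈ -3.5604)
O = -127 (O = 3/2 - (239 + (87 - 69))/2 = 3/2 - (239 + 18)/2 = 3/2 - 1/2*257 = 3/2 - 257/2 = -127)
(t + O)*(G - 2*(-18)) = (144 - 127)*(-324/91 - 2*(-18)) = 17*(-324/91 + 36) = 17*(2952/91) = 50184/91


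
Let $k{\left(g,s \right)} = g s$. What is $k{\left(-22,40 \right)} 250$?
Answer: $-220000$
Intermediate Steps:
$k{\left(-22,40 \right)} 250 = \left(-22\right) 40 \cdot 250 = \left(-880\right) 250 = -220000$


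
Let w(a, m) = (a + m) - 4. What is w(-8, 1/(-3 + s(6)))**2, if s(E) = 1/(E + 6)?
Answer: 186624/1225 ≈ 152.35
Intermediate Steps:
s(E) = 1/(6 + E)
w(a, m) = -4 + a + m
w(-8, 1/(-3 + s(6)))**2 = (-4 - 8 + 1/(-3 + 1/(6 + 6)))**2 = (-4 - 8 + 1/(-3 + 1/12))**2 = (-4 - 8 + 1/(-35/12))**2 = (-4 - 8 - 12/35)**2 = (-432/35)**2 = 186624/1225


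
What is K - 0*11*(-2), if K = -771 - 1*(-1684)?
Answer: 913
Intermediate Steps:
K = 913 (K = -771 + 1684 = 913)
K - 0*11*(-2) = 913 - 0*11*(-2) = 913 - 0*(-2) = 913 - 1*0 = 913 + 0 = 913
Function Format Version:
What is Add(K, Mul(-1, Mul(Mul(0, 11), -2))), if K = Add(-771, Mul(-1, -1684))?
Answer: 913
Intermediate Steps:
K = 913 (K = Add(-771, 1684) = 913)
Add(K, Mul(-1, Mul(Mul(0, 11), -2))) = Add(913, Mul(-1, Mul(Mul(0, 11), -2))) = Add(913, Mul(-1, Mul(0, -2))) = Add(913, Mul(-1, 0)) = Add(913, 0) = 913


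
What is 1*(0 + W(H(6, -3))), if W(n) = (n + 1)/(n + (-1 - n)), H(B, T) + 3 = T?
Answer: 5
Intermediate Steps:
H(B, T) = -3 + T
W(n) = -1 - n (W(n) = (1 + n)/(-1) = (1 + n)*(-1) = -1 - n)
1*(0 + W(H(6, -3))) = 1*(0 + (-1 - (-3 - 3))) = 1*(0 + (-1 - 1*(-6))) = 1*(0 + (-1 + 6)) = 1*(0 + 5) = 1*5 = 5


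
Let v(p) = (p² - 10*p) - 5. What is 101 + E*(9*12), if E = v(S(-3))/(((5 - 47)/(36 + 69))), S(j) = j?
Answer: -9079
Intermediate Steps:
v(p) = -5 + p² - 10*p
E = -85 (E = (-5 + (-3)² - 10*(-3))/(((5 - 47)/(36 + 69))) = (-5 + 9 + 30)/((-42/105)) = 34/((-42*1/105)) = 34/(-⅖) = 34*(-5/2) = -85)
101 + E*(9*12) = 101 - 765*12 = 101 - 85*108 = 101 - 9180 = -9079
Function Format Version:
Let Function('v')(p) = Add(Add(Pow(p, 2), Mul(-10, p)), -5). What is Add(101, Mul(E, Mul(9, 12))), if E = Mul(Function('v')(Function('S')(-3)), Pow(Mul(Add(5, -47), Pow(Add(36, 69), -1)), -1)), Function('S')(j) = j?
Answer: -9079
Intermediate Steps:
Function('v')(p) = Add(-5, Pow(p, 2), Mul(-10, p))
E = -85 (E = Mul(Add(-5, Pow(-3, 2), Mul(-10, -3)), Pow(Mul(Add(5, -47), Pow(Add(36, 69), -1)), -1)) = Mul(Add(-5, 9, 30), Pow(Mul(-42, Pow(105, -1)), -1)) = Mul(34, Pow(Mul(-42, Rational(1, 105)), -1)) = Mul(34, Pow(Rational(-2, 5), -1)) = Mul(34, Rational(-5, 2)) = -85)
Add(101, Mul(E, Mul(9, 12))) = Add(101, Mul(-85, Mul(9, 12))) = Add(101, Mul(-85, 108)) = Add(101, -9180) = -9079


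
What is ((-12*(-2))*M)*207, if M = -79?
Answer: -392472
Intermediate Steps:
((-12*(-2))*M)*207 = (-12*(-2)*(-79))*207 = (24*(-79))*207 = -1896*207 = -392472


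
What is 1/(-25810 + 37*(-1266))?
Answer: -1/72652 ≈ -1.3764e-5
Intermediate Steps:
1/(-25810 + 37*(-1266)) = 1/(-25810 - 46842) = 1/(-72652) = -1/72652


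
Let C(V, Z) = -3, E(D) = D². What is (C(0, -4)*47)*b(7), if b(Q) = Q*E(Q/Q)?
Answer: -987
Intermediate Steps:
b(Q) = Q (b(Q) = Q*(Q/Q)² = Q*1² = Q*1 = Q)
(C(0, -4)*47)*b(7) = -3*47*7 = -141*7 = -987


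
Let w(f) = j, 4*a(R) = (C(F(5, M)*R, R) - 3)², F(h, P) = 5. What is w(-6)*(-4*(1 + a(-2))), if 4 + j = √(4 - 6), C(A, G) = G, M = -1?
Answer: 116 - 29*I*√2 ≈ 116.0 - 41.012*I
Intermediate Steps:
a(R) = (-3 + R)²/4 (a(R) = (R - 3)²/4 = (-3 + R)²/4)
j = -4 + I*√2 (j = -4 + √(4 - 6) = -4 + √(-2) = -4 + I*√2 ≈ -4.0 + 1.4142*I)
w(f) = -4 + I*√2
w(-6)*(-4*(1 + a(-2))) = (-4 + I*√2)*(-4*(1 + (-3 - 2)²/4)) = (-4 + I*√2)*(-4*(1 + (¼)*(-5)²)) = (-4 + I*√2)*(-4*(1 + (¼)*25)) = (-4 + I*√2)*(-4*(1 + 25/4)) = (-4 + I*√2)*(-4*29/4) = (-4 + I*√2)*(-29) = 116 - 29*I*√2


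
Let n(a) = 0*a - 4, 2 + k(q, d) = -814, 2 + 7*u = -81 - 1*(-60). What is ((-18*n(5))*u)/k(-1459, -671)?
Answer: 69/238 ≈ 0.28992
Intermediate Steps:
u = -23/7 (u = -2/7 + (-81 - 1*(-60))/7 = -2/7 + (-81 + 60)/7 = -2/7 + (1/7)*(-21) = -2/7 - 3 = -23/7 ≈ -3.2857)
k(q, d) = -816 (k(q, d) = -2 - 814 = -816)
n(a) = -4 (n(a) = 0 - 4 = -4)
((-18*n(5))*u)/k(-1459, -671) = (-18*(-4)*(-23/7))/(-816) = (72*(-23/7))*(-1/816) = -1656/7*(-1/816) = 69/238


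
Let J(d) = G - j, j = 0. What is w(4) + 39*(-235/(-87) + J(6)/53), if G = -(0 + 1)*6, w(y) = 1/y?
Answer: 622053/6148 ≈ 101.18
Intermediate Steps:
G = -6 ≈ -6.0000
J(d) = -6 (J(d) = -6 - 1*0 = -6 + 0 = -6)
w(4) + 39*(-235/(-87) + J(6)/53) = 1/4 + 39*(-235/(-87) - 6/53) = 1/4 + 39*(-235*(-1/87) - 6*1/53) = 1/4 + 39*(235/87 - 6/53) = 1/4 + 39*(11933/4611) = 1/4 + 155129/1537 = 622053/6148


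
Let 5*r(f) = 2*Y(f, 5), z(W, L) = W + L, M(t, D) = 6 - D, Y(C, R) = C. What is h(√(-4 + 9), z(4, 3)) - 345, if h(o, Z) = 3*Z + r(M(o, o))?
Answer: -1608/5 - 2*√5/5 ≈ -322.49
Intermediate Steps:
z(W, L) = L + W
r(f) = 2*f/5 (r(f) = (2*f)/5 = 2*f/5)
h(o, Z) = 12/5 + 3*Z - 2*o/5 (h(o, Z) = 3*Z + 2*(6 - o)/5 = 3*Z + (12/5 - 2*o/5) = 12/5 + 3*Z - 2*o/5)
h(√(-4 + 9), z(4, 3)) - 345 = (12/5 + 3*(3 + 4) - 2*√(-4 + 9)/5) - 345 = (12/5 + 3*7 - 2*√5/5) - 345 = (12/5 + 21 - 2*√5/5) - 345 = (117/5 - 2*√5/5) - 345 = -1608/5 - 2*√5/5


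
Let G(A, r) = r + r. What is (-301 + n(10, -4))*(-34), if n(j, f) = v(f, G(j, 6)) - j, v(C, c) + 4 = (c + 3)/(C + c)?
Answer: 42585/4 ≈ 10646.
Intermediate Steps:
G(A, r) = 2*r
v(C, c) = -4 + (3 + c)/(C + c) (v(C, c) = -4 + (c + 3)/(C + c) = -4 + (3 + c)/(C + c))
n(j, f) = -j + (-33 - 4*f)/(12 + f) (n(j, f) = (3 - 4*f - 6*6)/(f + 2*6) - j = (3 - 4*f - 3*12)/(f + 12) - j = (3 - 4*f - 36)/(12 + f) - j = (-33 - 4*f)/(12 + f) - j = -j + (-33 - 4*f)/(12 + f))
(-301 + n(10, -4))*(-34) = (-301 + (-33 - 4*(-4) - 1*10*(12 - 4))/(12 - 4))*(-34) = (-301 + (-33 + 16 - 1*10*8)/8)*(-34) = (-301 + (-33 + 16 - 80)/8)*(-34) = (-301 + (1/8)*(-97))*(-34) = (-301 - 97/8)*(-34) = -2505/8*(-34) = 42585/4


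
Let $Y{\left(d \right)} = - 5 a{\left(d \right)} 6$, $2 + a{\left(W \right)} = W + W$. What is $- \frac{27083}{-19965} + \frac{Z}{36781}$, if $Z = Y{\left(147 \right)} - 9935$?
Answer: $\frac{622894148}{734332665} \approx 0.84825$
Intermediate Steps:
$a{\left(W \right)} = -2 + 2 W$ ($a{\left(W \right)} = -2 + \left(W + W\right) = -2 + 2 W$)
$Y{\left(d \right)} = 60 - 60 d$ ($Y{\left(d \right)} = - 5 \left(-2 + 2 d\right) 6 = \left(10 - 10 d\right) 6 = 60 - 60 d$)
$Z = -18695$ ($Z = \left(60 - 8820\right) - 9935 = -8760 - 9935 = -18695$)
$- \frac{27083}{-19965} + \frac{Z}{36781} = - \frac{27083}{-19965} - \frac{18695}{36781} = \left(-27083\right) \left(- \frac{1}{19965}\right) - \frac{18695}{36781} = \frac{27083}{19965} - \frac{18695}{36781} = \frac{622894148}{734332665}$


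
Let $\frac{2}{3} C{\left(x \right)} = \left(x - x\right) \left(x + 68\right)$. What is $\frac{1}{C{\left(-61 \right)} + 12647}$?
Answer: $\frac{1}{12647} \approx 7.907 \cdot 10^{-5}$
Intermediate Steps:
$C{\left(x \right)} = 0$ ($C{\left(x \right)} = \frac{3 \left(x - x\right) \left(x + 68\right)}{2} = \frac{3 \cdot 0 \left(68 + x\right)}{2} = \frac{3}{2} \cdot 0 = 0$)
$\frac{1}{C{\left(-61 \right)} + 12647} = \frac{1}{0 + 12647} = \frac{1}{12647}$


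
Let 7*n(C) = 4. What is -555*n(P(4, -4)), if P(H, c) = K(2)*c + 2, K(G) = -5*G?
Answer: -2220/7 ≈ -317.14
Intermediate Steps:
P(H, c) = 2 - 10*c (P(H, c) = (-5*2)*c + 2 = -10*c + 2 = 2 - 10*c)
n(C) = 4/7 (n(C) = (⅐)*4 = 4/7)
-555*n(P(4, -4)) = -555*4/7 = -2220/7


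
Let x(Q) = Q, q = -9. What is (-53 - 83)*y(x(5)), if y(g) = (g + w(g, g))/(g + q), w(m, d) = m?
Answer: 340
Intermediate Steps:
y(g) = 2*g/(-9 + g) (y(g) = (g + g)/(g - 9) = (2*g)/(-9 + g) = 2*g/(-9 + g))
(-53 - 83)*y(x(5)) = (-53 - 83)*(2*5/(-9 + 5)) = -272*5/(-4) = -272*5*(-1)/4 = -136*(-5/2) = 340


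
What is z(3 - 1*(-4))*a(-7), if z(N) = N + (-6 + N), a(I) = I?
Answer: -56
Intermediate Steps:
z(N) = -6 + 2*N
z(3 - 1*(-4))*a(-7) = (-6 + 2*(3 - 1*(-4)))*(-7) = (-6 + 2*(3 + 4))*(-7) = (-6 + 2*7)*(-7) = (-6 + 14)*(-7) = 8*(-7) = -56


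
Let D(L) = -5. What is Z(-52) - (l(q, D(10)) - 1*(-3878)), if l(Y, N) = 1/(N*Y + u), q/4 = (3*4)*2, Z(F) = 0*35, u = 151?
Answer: -1275861/329 ≈ -3878.0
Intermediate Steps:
Z(F) = 0
q = 96 (q = 4*((3*4)*2) = 4*(12*2) = 4*24 = 96)
l(Y, N) = 1/(151 + N*Y) (l(Y, N) = 1/(N*Y + 151) = 1/(151 + N*Y))
Z(-52) - (l(q, D(10)) - 1*(-3878)) = 0 - (1/(151 - 5*96) - 1*(-3878)) = 0 - (1/(151 - 480) + 3878) = 0 - (1/(-329) + 3878) = 0 - (-1/329 + 3878) = 0 - 1*1275861/329 = 0 - 1275861/329 = -1275861/329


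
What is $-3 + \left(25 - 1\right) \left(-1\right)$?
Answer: $-27$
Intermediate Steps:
$-3 + \left(25 - 1\right) \left(-1\right) = -3 + 24 \left(-1\right) = -3 - 24 = -27$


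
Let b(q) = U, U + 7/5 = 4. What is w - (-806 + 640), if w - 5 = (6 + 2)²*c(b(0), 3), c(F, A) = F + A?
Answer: 2647/5 ≈ 529.40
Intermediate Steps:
U = 13/5 (U = -7/5 + 4 = 13/5 ≈ 2.6000)
b(q) = 13/5
c(F, A) = A + F
w = 1817/5 (w = 5 + (6 + 2)²*(3 + 13/5) = 5 + 8²*(28/5) = 5 + 64*(28/5) = 5 + 1792/5 = 1817/5 ≈ 363.40)
w - (-806 + 640) = 1817/5 - (-806 + 640) = 1817/5 - 1*(-166) = 1817/5 + 166 = 2647/5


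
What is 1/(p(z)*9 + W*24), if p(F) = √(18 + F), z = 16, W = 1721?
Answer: 6884/284336277 - √34/189557518 ≈ 2.4180e-5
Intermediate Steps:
1/(p(z)*9 + W*24) = 1/(√(18 + 16)*9 + 1721*24) = 1/(√34*9 + 41304) = 1/(9*√34 + 41304) = 1/(41304 + 9*√34)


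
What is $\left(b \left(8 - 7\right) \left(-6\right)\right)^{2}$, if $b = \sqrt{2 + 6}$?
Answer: $288$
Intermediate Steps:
$b = 2 \sqrt{2}$ ($b = \sqrt{8} = 2 \sqrt{2} \approx 2.8284$)
$\left(b \left(8 - 7\right) \left(-6\right)\right)^{2} = \left(2 \sqrt{2} \left(8 - 7\right) \left(-6\right)\right)^{2} = \left(2 \sqrt{2} \cdot 1 \left(-6\right)\right)^{2} = \left(2 \sqrt{2} \left(-6\right)\right)^{2} = \left(- 12 \sqrt{2}\right)^{2} = 288$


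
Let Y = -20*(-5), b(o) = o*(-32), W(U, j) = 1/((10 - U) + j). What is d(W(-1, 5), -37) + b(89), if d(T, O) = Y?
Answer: -2748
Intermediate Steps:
W(U, j) = 1/(10 + j - U)
b(o) = -32*o
Y = 100
d(T, O) = 100
d(W(-1, 5), -37) + b(89) = 100 - 32*89 = 100 - 2848 = -2748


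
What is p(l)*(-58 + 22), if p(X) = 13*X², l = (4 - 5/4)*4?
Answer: -56628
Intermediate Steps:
l = 11 (l = (4 - 5*¼)*4 = (4 - 5/4)*4 = (11/4)*4 = 11)
p(l)*(-58 + 22) = (13*11²)*(-58 + 22) = (13*121)*(-36) = 1573*(-36) = -56628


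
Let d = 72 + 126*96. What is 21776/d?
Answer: 2722/1521 ≈ 1.7896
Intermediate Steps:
d = 12168 (d = 72 + 12096 = 12168)
21776/d = 21776/12168 = 21776*(1/12168) = 2722/1521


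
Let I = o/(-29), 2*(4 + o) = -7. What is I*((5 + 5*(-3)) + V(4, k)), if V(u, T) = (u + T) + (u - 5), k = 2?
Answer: -75/58 ≈ -1.2931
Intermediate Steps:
o = -15/2 (o = -4 + (½)*(-7) = -4 - 7/2 = -15/2 ≈ -7.5000)
I = 15/58 (I = -15/2/(-29) = -15/2*(-1/29) = 15/58 ≈ 0.25862)
V(u, T) = -5 + T + 2*u (V(u, T) = (T + u) + (-5 + u) = -5 + T + 2*u)
I*((5 + 5*(-3)) + V(4, k)) = 15*((5 + 5*(-3)) + (-5 + 2 + 2*4))/58 = 15*((5 - 15) + (-5 + 2 + 8))/58 = 15*(-10 + 5)/58 = (15/58)*(-5) = -75/58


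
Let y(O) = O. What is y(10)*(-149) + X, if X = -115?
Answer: -1605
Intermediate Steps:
y(10)*(-149) + X = 10*(-149) - 115 = -1490 - 115 = -1605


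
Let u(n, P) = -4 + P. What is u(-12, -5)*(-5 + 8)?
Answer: -27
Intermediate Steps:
u(-12, -5)*(-5 + 8) = (-4 - 5)*(-5 + 8) = -9*3 = -27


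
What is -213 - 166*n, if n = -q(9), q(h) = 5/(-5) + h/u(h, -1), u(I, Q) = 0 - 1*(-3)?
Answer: 119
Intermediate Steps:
u(I, Q) = 3 (u(I, Q) = 0 + 3 = 3)
q(h) = -1 + h/3 (q(h) = 5/(-5) + h/3 = 5*(-1/5) + h*(1/3) = -1 + h/3)
n = -2 (n = -(-1 + (1/3)*9) = -(-1 + 3) = -1*2 = -2)
-213 - 166*n = -213 - 166*(-2) = -213 + 332 = 119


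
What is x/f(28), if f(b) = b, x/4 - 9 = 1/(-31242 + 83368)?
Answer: 469135/364882 ≈ 1.2857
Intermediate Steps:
x = 938270/26063 (x = 36 + 4/(-31242 + 83368) = 36 + 4/52126 = 36 + 4*(1/52126) = 36 + 2/26063 = 938270/26063 ≈ 36.000)
x/f(28) = (938270/26063)/28 = (938270/26063)*(1/28) = 469135/364882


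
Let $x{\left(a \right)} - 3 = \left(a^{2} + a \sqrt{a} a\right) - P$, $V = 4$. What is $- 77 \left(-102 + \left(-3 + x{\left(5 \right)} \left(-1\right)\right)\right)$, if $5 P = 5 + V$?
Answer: $\frac{50512}{5} + 1925 \sqrt{5} \approx 14407.0$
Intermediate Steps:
$P = \frac{9}{5}$ ($P = \frac{5 + 4}{5} = \frac{1}{5} \cdot 9 = \frac{9}{5} \approx 1.8$)
$x{\left(a \right)} = \frac{6}{5} + a^{2} + a^{\frac{5}{2}}$ ($x{\left(a \right)} = 3 - \left(\frac{9}{5} - a^{2} - a \sqrt{a} a\right) = 3 - \left(\frac{9}{5} - a^{2} - a^{\frac{3}{2}} a\right) = 3 - \left(\frac{9}{5} - a^{2} - a^{\frac{5}{2}}\right) = 3 + \left(- \frac{9}{5} + a^{2} + a^{\frac{5}{2}}\right) = \frac{6}{5} + a^{2} + a^{\frac{5}{2}}$)
$- 77 \left(-102 + \left(-3 + x{\left(5 \right)} \left(-1\right)\right)\right) = - 77 \left(-102 + \left(-3 + \left(\frac{6}{5} + 5^{2} + 5^{\frac{5}{2}}\right) \left(-1\right)\right)\right) = - 77 \left(-102 + \left(-3 + \left(\frac{6}{5} + 25 + 25 \sqrt{5}\right) \left(-1\right)\right)\right) = - 77 \left(-102 + \left(-3 + \left(\frac{131}{5} + 25 \sqrt{5}\right) \left(-1\right)\right)\right) = - 77 \left(-102 - \left(\frac{146}{5} + 25 \sqrt{5}\right)\right) = - 77 \left(- \frac{656}{5} - 25 \sqrt{5}\right) = \frac{50512}{5} + 1925 \sqrt{5}$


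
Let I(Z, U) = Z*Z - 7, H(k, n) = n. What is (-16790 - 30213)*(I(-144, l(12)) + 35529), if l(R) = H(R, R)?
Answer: -2644294774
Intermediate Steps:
l(R) = R
I(Z, U) = -7 + Z² (I(Z, U) = Z² - 7 = -7 + Z²)
(-16790 - 30213)*(I(-144, l(12)) + 35529) = (-16790 - 30213)*((-7 + (-144)²) + 35529) = -47003*((-7 + 20736) + 35529) = -47003*(20729 + 35529) = -47003*56258 = -2644294774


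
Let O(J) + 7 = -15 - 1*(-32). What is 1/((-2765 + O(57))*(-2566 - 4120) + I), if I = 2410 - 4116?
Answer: 1/18418224 ≈ 5.4294e-8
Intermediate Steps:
O(J) = 10 (O(J) = -7 + (-15 - 1*(-32)) = -7 + (-15 + 32) = -7 + 17 = 10)
I = -1706
1/((-2765 + O(57))*(-2566 - 4120) + I) = 1/((-2765 + 10)*(-2566 - 4120) - 1706) = 1/(-2755*(-6686) - 1706) = 1/(18419930 - 1706) = 1/18418224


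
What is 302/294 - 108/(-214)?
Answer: 24095/15729 ≈ 1.5319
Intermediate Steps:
302/294 - 108/(-214) = 302*(1/294) - 108*(-1/214) = 151/147 + 54/107 = 24095/15729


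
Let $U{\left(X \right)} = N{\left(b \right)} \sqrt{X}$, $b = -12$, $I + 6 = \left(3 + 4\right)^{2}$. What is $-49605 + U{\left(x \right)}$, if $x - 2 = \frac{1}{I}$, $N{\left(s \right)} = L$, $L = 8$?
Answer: $-49605 + \frac{8 \sqrt{3741}}{43} \approx -49594.0$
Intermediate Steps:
$I = 43$ ($I = -6 + \left(3 + 4\right)^{2} = -6 + 7^{2} = -6 + 49 = 43$)
$N{\left(s \right)} = 8$
$x = \frac{87}{43}$ ($x = 2 + \frac{1}{43} = \frac{87}{43} \approx 2.0233$)
$U{\left(X \right)} = 8 \sqrt{X}$
$-49605 + U{\left(x \right)} = -49605 + 8 \sqrt{\frac{87}{43}} = -49605 + 8 \frac{\sqrt{3741}}{43} = -49605 + \frac{8 \sqrt{3741}}{43}$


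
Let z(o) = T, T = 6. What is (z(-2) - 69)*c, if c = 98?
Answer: -6174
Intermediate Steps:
z(o) = 6
(z(-2) - 69)*c = (6 - 69)*98 = -63*98 = -6174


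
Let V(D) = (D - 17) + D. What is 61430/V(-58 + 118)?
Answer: 61430/103 ≈ 596.41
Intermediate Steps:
V(D) = -17 + 2*D (V(D) = (-17 + D) + D = -17 + 2*D)
61430/V(-58 + 118) = 61430/(-17 + 2*(-58 + 118)) = 61430/(-17 + 2*60) = 61430/(-17 + 120) = 61430/103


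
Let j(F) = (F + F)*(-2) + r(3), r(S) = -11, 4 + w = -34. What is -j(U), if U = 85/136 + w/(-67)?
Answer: 2113/134 ≈ 15.769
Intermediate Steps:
w = -38 (w = -4 - 34 = -38)
U = 639/536 (U = 85/136 - 38/(-67) = 85*(1/136) - 38*(-1/67) = 5/8 + 38/67 = 639/536 ≈ 1.1922)
j(F) = -11 - 4*F (j(F) = (F + F)*(-2) - 11 = (2*F)*(-2) - 11 = -4*F - 11 = -11 - 4*F)
-j(U) = -(-11 - 4*639/536) = -(-11 - 639/134) = -1*(-2113/134) = 2113/134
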